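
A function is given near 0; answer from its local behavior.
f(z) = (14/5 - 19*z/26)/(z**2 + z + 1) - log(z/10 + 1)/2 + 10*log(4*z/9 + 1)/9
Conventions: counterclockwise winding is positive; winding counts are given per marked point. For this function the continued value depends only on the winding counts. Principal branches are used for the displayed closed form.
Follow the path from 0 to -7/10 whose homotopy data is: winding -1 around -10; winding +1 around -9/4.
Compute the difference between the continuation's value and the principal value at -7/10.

Continued minus principal equals (29/9)*pi*i.

The rational part is single-valued and drops out of the difference; each branch term changes only by its own monodromy.
(-1/2)*log(1 - z/(-10)): each positive loop around -10 adds 2*pi*i to the log, so winding -1 contributes (-1/2)*(-1)*2*pi*i = pi*i.
(10/9)*log(1 - z/(-9/4)): each positive loop around -9/4 adds 2*pi*i to the log, so winding +1 contributes (10/9)*(1)*2*pi*i = (20/9)*pi*i.
Summing the contributions at z = -7/10 gives (29/9)*pi*i.


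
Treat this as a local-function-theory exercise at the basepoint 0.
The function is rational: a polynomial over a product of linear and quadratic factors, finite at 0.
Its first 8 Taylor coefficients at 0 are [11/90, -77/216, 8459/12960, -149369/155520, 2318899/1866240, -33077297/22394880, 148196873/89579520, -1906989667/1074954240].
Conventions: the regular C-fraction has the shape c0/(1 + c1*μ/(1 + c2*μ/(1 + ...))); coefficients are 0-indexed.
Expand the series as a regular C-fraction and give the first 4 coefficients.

Taylor coefficients (read off): a_0 = 11/90, a_1 = -77/216, a_2 = 8459/12960, a_3 = -149369/155520.
c0 = a_0 = 11/90. Peel one level at a time: if S = 1 + c*μ/S' with S'(0) = 1, then c is the μ-coefficient of S and S' = c*μ/(S - 1).
S_1 = c0/f = 1 + (35/12)*μ + (19/6)*μ^2 + ...; c1 = 35/12.
S_2 = c1*μ/(S_1 - 1) = 1 + (-38/35)*μ + (7256/11025)*μ^2 + ...; c2 = -38/35.
S_3 = c2*μ/(S_2 - 1) = 1 + (3628/5985)*μ + ...; c3 = 3628/5985.

The regular C-fraction coefficients are [11/90, 35/12, -38/35, 3628/5985].


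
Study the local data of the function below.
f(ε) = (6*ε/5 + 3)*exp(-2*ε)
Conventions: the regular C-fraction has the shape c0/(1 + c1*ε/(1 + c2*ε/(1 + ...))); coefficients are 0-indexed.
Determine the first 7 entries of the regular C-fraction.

Taylor coefficients (expand at 0): a_0 = 3, a_1 = -24/5, a_2 = 18/5, a_3 = -8/5, a_4 = 2/5, a_5 = 0, a_6 = -4/75.
c0 = a_0 = 3. Peel one level at a time: if S = 1 + c*ε/S' with S'(0) = 1, then c is the ε-coefficient of S and S' = c*ε/(S - 1).
S_1 = c0/f = 1 + (8/5)*ε + (34/25)*ε^2 + ...; c1 = 8/5.
S_2 = c1*ε/(S_1 - 1) = 1 + (-17/20)*ε + (11/48)*ε^2 + ...; c2 = -17/20.
S_3 = c2*ε/(S_2 - 1) = 1 + (55/204)*ε + (205/2601)*ε^2 + ...; c3 = 55/204.
S_4 = c3*ε/(S_3 - 1) = 1 + (-164/561)*ε + (16/363)*ε^2 + ...; c4 = -164/561.
S_5 = c4*ε/(S_4 - 1) = 1 + (68/451)*ε + (289/8405)*ε^2 + ...; c5 = 68/451.
S_6 = c5*ε/(S_5 - 1) = 1 + (-187/820)*ε + ...; c6 = -187/820.

The regular C-fraction coefficients are [3, 8/5, -17/20, 55/204, -164/561, 68/451, -187/820].


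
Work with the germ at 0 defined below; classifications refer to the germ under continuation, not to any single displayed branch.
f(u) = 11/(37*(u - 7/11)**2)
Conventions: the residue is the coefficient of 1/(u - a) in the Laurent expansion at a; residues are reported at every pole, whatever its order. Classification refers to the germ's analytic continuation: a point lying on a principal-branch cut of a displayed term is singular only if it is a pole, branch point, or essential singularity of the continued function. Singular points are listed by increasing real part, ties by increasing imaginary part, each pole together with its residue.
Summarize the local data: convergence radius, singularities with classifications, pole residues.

Denominator factor (u - 7/11)^2: pole of order 2 at 7/11, modulus 7/11.
The radius of convergence is the smallest modulus among the singular points: 7/11.
At the order-2 pole 7/11 set g(u) = (u - (7/11))^2*f(u) = 11/37.
Order-2 pole: residue = g'(a); g'(7/11) = 0, so the residue is 0.

Radius of convergence at 0: 7/11.
At 7/11: a pole of order 2; residue 0.


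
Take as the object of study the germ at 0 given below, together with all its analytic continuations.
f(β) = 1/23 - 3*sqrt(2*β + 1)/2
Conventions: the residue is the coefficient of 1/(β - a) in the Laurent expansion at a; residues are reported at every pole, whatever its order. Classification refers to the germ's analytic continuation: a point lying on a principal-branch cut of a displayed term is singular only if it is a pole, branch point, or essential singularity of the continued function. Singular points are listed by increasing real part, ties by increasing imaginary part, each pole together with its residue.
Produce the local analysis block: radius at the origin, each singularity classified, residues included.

Radius of convergence at 0: 1/2.
At -1/2: an algebraic (square-root) branch point.

Branch term (-3/2)*sqrt(1 - β/(-1/2)): its argument vanishes at β = -1/2, a square-root branch point, modulus 1/2.
The radius of convergence is the smallest modulus among the singular points: 1/2.


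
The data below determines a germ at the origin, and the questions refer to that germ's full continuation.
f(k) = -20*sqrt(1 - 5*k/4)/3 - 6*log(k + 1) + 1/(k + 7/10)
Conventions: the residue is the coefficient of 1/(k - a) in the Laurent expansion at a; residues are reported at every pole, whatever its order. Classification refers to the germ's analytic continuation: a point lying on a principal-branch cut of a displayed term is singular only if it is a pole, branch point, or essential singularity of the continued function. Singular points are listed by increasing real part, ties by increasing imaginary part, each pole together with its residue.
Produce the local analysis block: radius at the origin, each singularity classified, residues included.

Denominator factor (k + 7/10): pole of order 1 at -7/10, modulus 7/10.
Branch term (-6)*log(1 - k/(-1)): its argument vanishes at k = -1, a logarithmic branch point, modulus 1.
Branch term (-20/3)*sqrt(1 - k/(4/5)): its argument vanishes at k = 4/5, a square-root branch point, modulus 4/5.
The radius of convergence is the smallest modulus among the singular points: 7/10.
The branch terms are analytic at -7/10 and contribute nothing to the residue; only the rational part matters.
At the order-1 pole -7/10 set g(k) = (k - (-7/10))*(rational part) = 1.
Simple pole: residue = g(a) at a = -7/10, which is 1.
List the singular points by increasing real part (a conjugate pair: the negative imaginary part first).

Radius of convergence at 0: 7/10.
At -1: a logarithmic branch point.
At -7/10: a pole of order 1; residue 1.
At 4/5: an algebraic (square-root) branch point.


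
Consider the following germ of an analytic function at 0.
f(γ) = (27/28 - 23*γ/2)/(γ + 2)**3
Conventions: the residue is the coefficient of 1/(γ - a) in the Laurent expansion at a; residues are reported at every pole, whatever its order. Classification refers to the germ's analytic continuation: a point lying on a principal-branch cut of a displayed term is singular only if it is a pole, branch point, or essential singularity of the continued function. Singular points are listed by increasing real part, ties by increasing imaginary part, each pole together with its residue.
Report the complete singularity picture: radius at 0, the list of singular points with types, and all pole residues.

Denominator factor (γ + 2)^3: pole of order 3 at -2, modulus 2.
The radius of convergence is the smallest modulus among the singular points: 2.
At the order-3 pole -2 set g(γ) = (γ - (-2))^3*f(γ) = 27/28 - 23*γ/2.
Order-3 pole: residue = g''(a)/2; g''(-2) = 0, so the residue is 0.

Radius of convergence at 0: 2.
At -2: a pole of order 3; residue 0.


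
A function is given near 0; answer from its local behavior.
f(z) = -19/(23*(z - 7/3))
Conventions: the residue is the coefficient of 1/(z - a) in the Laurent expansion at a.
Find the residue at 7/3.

At the order-1 pole 7/3 set g(z) = (z - (7/3))*f(z) = -19/23.
Simple pole: residue = g(a) at a = 7/3, which is -19/23.

The residue is -19/23.


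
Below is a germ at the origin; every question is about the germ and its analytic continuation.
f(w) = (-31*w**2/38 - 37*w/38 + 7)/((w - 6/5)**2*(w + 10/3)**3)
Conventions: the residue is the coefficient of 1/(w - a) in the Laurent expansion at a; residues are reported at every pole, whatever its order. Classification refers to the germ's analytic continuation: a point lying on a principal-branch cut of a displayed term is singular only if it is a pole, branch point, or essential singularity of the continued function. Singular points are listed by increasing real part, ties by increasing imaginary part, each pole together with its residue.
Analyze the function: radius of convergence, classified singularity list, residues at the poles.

Denominator factor (w + 10/3)^3: pole of order 3 at -10/3, modulus 10/3.
Denominator factor (w - 6/5)^2: pole of order 2 at 6/5, modulus 6/5.
The radius of convergence is the smallest modulus among the singular points: 6/5.
At the order-3 pole -10/3 set g(w) = (w - (-10/3))^3*f(w) = (-31*w**2/38 - 37*w/38 + 7)/(w - 6/5)**2.
Order-3 pole: residue = g''(a)/2; g''(-10/3) = 13110525/101561536, so the residue is 13110525/203123072.
At the order-2 pole 6/5 set g(w) = (w - (6/5))^2*f(w) = (-31*w**2/38 - 37*w/38 + 7)/(w + 10/3)**3.
Order-2 pole: residue = g'(a); g'(6/5) = -13110525/203123072, so the residue is -13110525/203123072.
List the singular points by increasing real part (a conjugate pair: the negative imaginary part first).

Radius of convergence at 0: 6/5.
At -10/3: a pole of order 3; residue 13110525/203123072.
At 6/5: a pole of order 2; residue -13110525/203123072.


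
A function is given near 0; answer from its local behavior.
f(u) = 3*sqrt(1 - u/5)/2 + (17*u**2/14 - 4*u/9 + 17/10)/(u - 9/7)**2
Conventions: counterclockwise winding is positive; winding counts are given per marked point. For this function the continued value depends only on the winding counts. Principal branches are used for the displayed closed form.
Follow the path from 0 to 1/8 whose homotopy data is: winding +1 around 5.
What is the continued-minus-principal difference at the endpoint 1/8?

Continued minus principal equals -(3/20)*sqrt(390).

The rational part is single-valued and drops out of the difference; each branch term changes only by its own monodromy.
(3/2)*sqrt(1 - u/(5)): winding +1 is odd, the square root flips sign, contributing -2*(3/2)*sqrt(1 - (1/8)/(5)) = -2*(3/2)*sqrt(39/40) = -(3/20)*sqrt(390).
Summing the contributions at u = 1/8 gives -(3/20)*sqrt(390).


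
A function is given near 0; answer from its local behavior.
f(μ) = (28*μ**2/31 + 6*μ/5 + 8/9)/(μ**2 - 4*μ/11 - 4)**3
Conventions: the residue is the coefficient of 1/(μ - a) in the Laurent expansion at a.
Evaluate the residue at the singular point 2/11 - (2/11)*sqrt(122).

The factor μ**2 - 4*μ/11 - 4 splits as (μ - a)(μ - a') with a = 2/11 - (2/11)*sqrt(122), a' = 2/11 + (2/11)*sqrt(122). At the order-3 pole a set g(μ) = (μ - a)^3*f(μ) = [28*μ**2/31 + 6*μ/5 + 8/9] / (μ - a')^3.
Order-3 pole: residue = g''(a)/2; g''(2/11 - (2/11)*sqrt(122)) = (4343053/54039636480)*sqrt(122), so the residue is (4343053/108079272960)*sqrt(122).

The residue is (4343053/108079272960)*sqrt(122).


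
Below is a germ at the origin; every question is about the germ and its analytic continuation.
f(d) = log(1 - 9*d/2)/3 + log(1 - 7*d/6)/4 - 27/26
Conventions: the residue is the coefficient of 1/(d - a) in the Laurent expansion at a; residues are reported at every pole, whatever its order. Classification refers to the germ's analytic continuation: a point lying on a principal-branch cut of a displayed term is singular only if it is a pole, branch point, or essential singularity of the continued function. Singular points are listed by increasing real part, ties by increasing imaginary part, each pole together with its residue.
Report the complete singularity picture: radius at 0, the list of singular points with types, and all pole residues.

Radius of convergence at 0: 2/9.
At 2/9: a logarithmic branch point.
At 6/7: a logarithmic branch point.

Branch term (1/3)*log(1 - d/(2/9)): its argument vanishes at d = 2/9, a logarithmic branch point, modulus 2/9.
Branch term (1/4)*log(1 - d/(6/7)): its argument vanishes at d = 6/7, a logarithmic branch point, modulus 6/7.
The radius of convergence is the smallest modulus among the singular points: 2/9.
List the singular points by increasing real part (a conjugate pair: the negative imaginary part first).


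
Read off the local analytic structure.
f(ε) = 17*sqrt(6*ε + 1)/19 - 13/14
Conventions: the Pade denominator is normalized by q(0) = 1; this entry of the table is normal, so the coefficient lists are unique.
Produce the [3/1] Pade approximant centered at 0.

The Pade approximant has numerator coefficients [-9/266, 2721/1064, 459/76, -459/152]; denominator coefficients [1, 15/4].

Taylor coefficients needed (expand at 0): a_0 = -9/266, a_1 = 51/19, a_2 = -153/38, a_3 = 459/38, a_4 = -6885/152.
Write the denominator as Q(ε) = 1 + q1*ε. Requiring Q*f - P = O(ε^5) with deg P <= 3 kills the coefficients of ε^4..ε^4 in Q*f:
  ε^4: a_4 + q1*a_3 = 0, i.e. -6885/152 + (459/38)*q1 = 0.
Solving this linear system: q1 = 15/4.
The numerator is Q*f truncated at degree 3: P0 = a_0 = -9/266; P1 = a_1 + q1*a_0 = 2721/1064; P2 = a_2 + q1*a_1 = 459/76; P3 = a_3 + q1*a_2 = -459/152.


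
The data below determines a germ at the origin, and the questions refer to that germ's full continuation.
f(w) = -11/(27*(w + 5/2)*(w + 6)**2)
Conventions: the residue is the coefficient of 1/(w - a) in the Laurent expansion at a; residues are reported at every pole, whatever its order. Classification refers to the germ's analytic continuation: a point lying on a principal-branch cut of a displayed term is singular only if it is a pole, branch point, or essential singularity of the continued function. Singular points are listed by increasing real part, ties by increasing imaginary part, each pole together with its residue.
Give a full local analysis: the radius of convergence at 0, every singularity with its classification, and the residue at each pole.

Denominator factor (w + 5/2): pole of order 1 at -5/2, modulus 5/2.
Denominator factor (w + 6)^2: pole of order 2 at -6, modulus 6.
The radius of convergence is the smallest modulus among the singular points: 5/2.
At the order-2 pole -6 set g(w) = (w - (-6))^2*f(w) = -11/(27*(w + 5/2)).
Order-2 pole: residue = g'(a); g'(-6) = 44/1323, so the residue is 44/1323.
At the order-1 pole -5/2 set g(w) = (w - (-5/2))*f(w) = -11/(27*(w + 6)**2).
Simple pole: residue = g(a) at a = -5/2, which is -44/1323.
List the singular points by increasing real part (a conjugate pair: the negative imaginary part first).

Radius of convergence at 0: 5/2.
At -6: a pole of order 2; residue 44/1323.
At -5/2: a pole of order 1; residue -44/1323.


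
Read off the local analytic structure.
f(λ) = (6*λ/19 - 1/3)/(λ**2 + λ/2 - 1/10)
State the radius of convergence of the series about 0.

Denominator factor (λ**2 + λ/2 - 1/10): discriminant 13/20, real irrational roots -1/4 + (1/20)*sqrt(65) and -1/4 - (1/20)*sqrt(65); poles of order 1, moduli -1/4 + (1/20)*sqrt(65) and 1/4 + (1/20)*sqrt(65).
The radius of convergence is the smallest modulus among the singular points: -1/4 + (1/20)*sqrt(65).

The radius of convergence is -1/4 + (1/20)*sqrt(65).


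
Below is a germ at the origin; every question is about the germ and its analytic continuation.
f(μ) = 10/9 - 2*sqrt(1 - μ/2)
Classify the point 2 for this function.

The term (-2)*sqrt(1 - μ/(2)) has argument 1 - 2/(2) = 0 at 2: a square-root (algebraic, two-sheeted) branch point; the remaining terms are analytic or single-valued there.

The point is an algebraic (square-root) branch point.


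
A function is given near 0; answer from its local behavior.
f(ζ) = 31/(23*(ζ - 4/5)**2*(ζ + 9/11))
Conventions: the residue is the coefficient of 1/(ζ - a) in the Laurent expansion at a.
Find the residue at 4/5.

The residue is -93775/182183.

At the order-2 pole 4/5 set g(ζ) = (ζ - (4/5))^2*f(ζ) = 31/(23*(ζ + 9/11)).
Order-2 pole: residue = g'(a); g'(4/5) = -93775/182183, so the residue is -93775/182183.


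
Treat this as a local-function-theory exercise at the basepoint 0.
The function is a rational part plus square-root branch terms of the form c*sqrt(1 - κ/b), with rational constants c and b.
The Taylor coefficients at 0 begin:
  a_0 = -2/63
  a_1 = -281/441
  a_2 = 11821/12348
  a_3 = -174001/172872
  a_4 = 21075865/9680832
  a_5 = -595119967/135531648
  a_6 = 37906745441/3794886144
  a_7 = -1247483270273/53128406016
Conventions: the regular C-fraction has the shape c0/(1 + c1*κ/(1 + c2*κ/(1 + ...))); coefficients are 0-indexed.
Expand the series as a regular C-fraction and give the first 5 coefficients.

Taylor coefficients (read off): a_0 = -2/63, a_1 = -281/441, a_2 = 11821/12348, a_3 = -174001/172872, a_4 = 21075865/9680832.
c0 = a_0 = -2/63. Peel one level at a time: if S = 1 + c*κ/S' with S'(0) = 1, then c is the κ-coefficient of S and S' = c*κ/(S - 1).
S_1 = c0/f = 1 + (-281/14)*κ + (24249/56)*κ^2 + ...; c1 = -281/14.
S_2 = c1*κ/(S_1 - 1) = 1 + (24249/1124)*κ + (856071/1263376)*κ^2 + ...; c2 = 24249/1124.
S_3 = c2*κ/(S_2 - 1) = 1 + (-285357/9085292)*κ + (-98856045/1045358224)*κ^2 + ...; c3 = -285357/9085292.
S_4 = c3*κ/(S_3 - 1) = 1 + (-9259516215/3075387508)*κ + ...; c4 = -9259516215/3075387508.

The regular C-fraction coefficients are [-2/63, -281/14, 24249/1124, -285357/9085292, -9259516215/3075387508].


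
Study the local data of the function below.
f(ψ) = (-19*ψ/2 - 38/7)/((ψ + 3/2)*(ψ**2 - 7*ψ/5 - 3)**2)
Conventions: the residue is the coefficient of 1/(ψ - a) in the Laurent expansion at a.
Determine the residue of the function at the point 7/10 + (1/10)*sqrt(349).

The residue is -12350/5103 + (88603175/621550503)*sqrt(349).

The factor ψ**2 - 7*ψ/5 - 3 splits as (ψ - a)(ψ - a') with a = 7/10 + (1/10)*sqrt(349), a' = 7/10 - (1/10)*sqrt(349). At the order-2 pole a set g(ψ) = (ψ - a)^2*f(ψ) = [(-19*ψ/2 - 38/7)/(ψ + 3/2)] / (ψ - a')^2.
Order-2 pole: residue = g'(a); g'(7/10 + (1/10)*sqrt(349)) = -12350/5103 + (88603175/621550503)*sqrt(349), so the residue is -12350/5103 + (88603175/621550503)*sqrt(349).


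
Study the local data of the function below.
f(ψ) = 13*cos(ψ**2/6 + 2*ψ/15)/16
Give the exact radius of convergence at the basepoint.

The factor cos(ψ**2/6 + 2*ψ/15) is entire and contributes no finite singular point.
The polynomial part has no poles.
No finite singular points: the Taylor series at 0 converges everywhere.

The radius of convergence is infinite.


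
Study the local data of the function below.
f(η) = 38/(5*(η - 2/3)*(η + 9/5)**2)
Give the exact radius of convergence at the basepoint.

Denominator factor (η + 9/5)^2: pole of order 2 at -9/5, modulus 9/5.
Denominator factor (η - 2/3): pole of order 1 at 2/3, modulus 2/3.
The radius of convergence is the smallest modulus among the singular points: 2/3.

The radius of convergence is 2/3.


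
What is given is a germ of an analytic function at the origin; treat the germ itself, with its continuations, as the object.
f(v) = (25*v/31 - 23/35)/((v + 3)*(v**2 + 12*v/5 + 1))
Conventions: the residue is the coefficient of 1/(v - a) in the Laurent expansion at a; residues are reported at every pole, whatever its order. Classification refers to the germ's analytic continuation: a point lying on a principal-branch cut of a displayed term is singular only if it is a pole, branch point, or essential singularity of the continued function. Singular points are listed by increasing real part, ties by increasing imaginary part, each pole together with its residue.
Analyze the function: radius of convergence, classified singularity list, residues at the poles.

Radius of convergence at 0: 6/5 - (1/5)*sqrt(11).
At -3: a pole of order 1; residue -1669/1519.
At -6/5 - (1/5)*sqrt(11): a pole of order 1; residue 1669/3038 + (4448/16709)*sqrt(11).
At -6/5 + (1/5)*sqrt(11): a pole of order 1; residue 1669/3038 - (4448/16709)*sqrt(11).

Denominator factor (v**2 + 12*v/5 + 1): discriminant 44/25, real irrational roots -6/5 + (1/5)*sqrt(11) and -6/5 - (1/5)*sqrt(11); poles of order 1, moduli 6/5 - (1/5)*sqrt(11) and 6/5 + (1/5)*sqrt(11).
Denominator factor (v + 3): pole of order 1 at -3, modulus 3.
The radius of convergence is the smallest modulus among the singular points: 6/5 - (1/5)*sqrt(11).
At the order-1 pole -3 set g(v) = (v - (-3))*f(v) = (25*v/31 - 23/35)/(v**2 + 12*v/5 + 1).
Simple pole: residue = g(a) at a = -3, which is -1669/1519.
The factor v**2 + 12*v/5 + 1 splits as (v - a)(v - a') with a = -6/5 - (1/5)*sqrt(11), a' = -6/5 + (1/5)*sqrt(11). At the order-1 pole a set g(v) = (v - a)*f(v) = [(25*v/31 - 23/35)/(v + 3)] / (v - a').
Simple pole: residue = g(a) at a = -6/5 - (1/5)*sqrt(11), which is 1669/3038 + (4448/16709)*sqrt(11).
The factor v**2 + 12*v/5 + 1 splits as (v - a)(v - a') with a = -6/5 + (1/5)*sqrt(11), a' = -6/5 - (1/5)*sqrt(11). At the order-1 pole a set g(v) = (v - a)*f(v) = [(25*v/31 - 23/35)/(v + 3)] / (v - a').
Simple pole: residue = g(a) at a = -6/5 + (1/5)*sqrt(11), which is 1669/3038 - (4448/16709)*sqrt(11).
List the singular points by increasing real part (a conjugate pair: the negative imaginary part first).


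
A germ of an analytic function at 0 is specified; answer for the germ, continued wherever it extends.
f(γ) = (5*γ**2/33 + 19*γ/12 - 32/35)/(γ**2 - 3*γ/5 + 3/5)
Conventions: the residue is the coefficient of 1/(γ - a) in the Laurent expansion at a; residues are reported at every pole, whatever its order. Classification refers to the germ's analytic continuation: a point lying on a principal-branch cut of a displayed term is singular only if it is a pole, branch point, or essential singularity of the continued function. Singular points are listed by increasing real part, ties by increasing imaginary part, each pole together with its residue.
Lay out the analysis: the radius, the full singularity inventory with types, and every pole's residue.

Denominator factor (γ**2 - 3*γ/5 + 3/5): discriminant -51/25, complex-conjugate roots (3/10) + ((1/10)*sqrt(51))*i and (3/10) - ((1/10)*sqrt(51))*i; poles of order 1, moduli (1/5)*sqrt(15) and (1/5)*sqrt(15).
The radius of convergence is the smallest modulus among the singular points: (1/5)*sqrt(15).
The factor γ**2 - 3*γ/5 + 3/5 splits as (γ - a)(γ - a') with a = (3/10) - ((1/10)*sqrt(51))*i, a' = (3/10) + ((1/10)*sqrt(51))*i. At the order-1 pole a set g(γ) = (γ - a)*f(γ) = [5*γ**2/33 + 19*γ/12 - 32/35] / (γ - a').
Simple pole: residue = g(a) at a = (3/10) - ((1/10)*sqrt(51))*i, which is (221/264) - ((1549/31416)*sqrt(51))*i.
The factor γ**2 - 3*γ/5 + 3/5 splits as (γ - a)(γ - a') with a = (3/10) + ((1/10)*sqrt(51))*i, a' = (3/10) - ((1/10)*sqrt(51))*i. At the order-1 pole a set g(γ) = (γ - a)*f(γ) = [5*γ**2/33 + 19*γ/12 - 32/35] / (γ - a').
Simple pole: residue = g(a) at a = (3/10) + ((1/10)*sqrt(51))*i, which is (221/264) + ((1549/31416)*sqrt(51))*i.
List the singular points by increasing real part (a conjugate pair: the negative imaginary part first).

Radius of convergence at 0: (1/5)*sqrt(15).
At (3/10) - ((1/10)*sqrt(51))*i: a pole of order 1; residue (221/264) - ((1549/31416)*sqrt(51))*i.
At (3/10) + ((1/10)*sqrt(51))*i: a pole of order 1; residue (221/264) + ((1549/31416)*sqrt(51))*i.


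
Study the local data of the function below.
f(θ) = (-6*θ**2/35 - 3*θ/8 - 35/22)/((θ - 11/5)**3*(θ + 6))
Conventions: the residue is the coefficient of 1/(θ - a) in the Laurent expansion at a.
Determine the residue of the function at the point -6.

The residue is 212225/21227668.

At the order-1 pole -6 set g(θ) = (θ - (-6))*f(θ) = (-6*θ**2/35 - 3*θ/8 - 35/22)/(θ - 11/5)**3.
Simple pole: residue = g(a) at a = -6, which is 212225/21227668.


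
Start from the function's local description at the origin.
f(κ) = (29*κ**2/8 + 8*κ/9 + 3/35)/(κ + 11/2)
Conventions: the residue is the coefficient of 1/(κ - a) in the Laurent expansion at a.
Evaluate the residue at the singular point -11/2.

At the order-1 pole -11/2 set g(κ) = (κ - (-11/2))*f(κ) = 29*κ**2/8 + 8*κ/9 + 3/35.
Simple pole: residue = g(a) at a = -11/2, which is 1056919/10080.

The residue is 1056919/10080.


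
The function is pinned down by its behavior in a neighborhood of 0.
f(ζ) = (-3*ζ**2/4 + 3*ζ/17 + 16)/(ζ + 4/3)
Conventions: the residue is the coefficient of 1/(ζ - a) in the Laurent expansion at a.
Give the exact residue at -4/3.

The residue is 736/51.

At the order-1 pole -4/3 set g(ζ) = (ζ - (-4/3))*f(ζ) = -3*ζ**2/4 + 3*ζ/17 + 16.
Simple pole: residue = g(a) at a = -4/3, which is 736/51.


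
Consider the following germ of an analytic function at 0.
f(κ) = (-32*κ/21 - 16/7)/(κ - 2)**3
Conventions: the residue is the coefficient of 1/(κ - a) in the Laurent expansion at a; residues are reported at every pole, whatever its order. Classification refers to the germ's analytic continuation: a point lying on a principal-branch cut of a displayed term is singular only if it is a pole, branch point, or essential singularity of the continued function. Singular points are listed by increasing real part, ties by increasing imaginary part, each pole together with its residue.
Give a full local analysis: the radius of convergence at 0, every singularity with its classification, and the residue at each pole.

Denominator factor (κ - 2)^3: pole of order 3 at 2, modulus 2.
The radius of convergence is the smallest modulus among the singular points: 2.
At the order-3 pole 2 set g(κ) = (κ - (2))^3*f(κ) = -32*κ/21 - 16/7.
Order-3 pole: residue = g''(a)/2; g''(2) = 0, so the residue is 0.

Radius of convergence at 0: 2.
At 2: a pole of order 3; residue 0.


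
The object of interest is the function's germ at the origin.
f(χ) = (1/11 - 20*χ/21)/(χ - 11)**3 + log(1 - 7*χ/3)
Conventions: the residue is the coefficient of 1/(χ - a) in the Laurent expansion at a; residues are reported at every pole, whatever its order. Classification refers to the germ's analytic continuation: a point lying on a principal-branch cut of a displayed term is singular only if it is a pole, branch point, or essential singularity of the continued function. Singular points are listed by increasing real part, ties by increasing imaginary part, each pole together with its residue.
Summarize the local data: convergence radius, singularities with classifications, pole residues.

Denominator factor (χ - 11)^3: pole of order 3 at 11, modulus 11.
Branch term (1)*log(1 - χ/(3/7)): its argument vanishes at χ = 3/7, a logarithmic branch point, modulus 3/7.
The radius of convergence is the smallest modulus among the singular points: 3/7.
The branch term is analytic at 11 and contributes nothing to the residue; only the rational part matters.
At the order-3 pole 11 set g(χ) = (χ - (11))^3*(rational part) = 1/11 - 20*χ/21.
Order-3 pole: residue = g''(a)/2; g''(11) = 0, so the residue is 0.
List the singular points by increasing real part (a conjugate pair: the negative imaginary part first).

Radius of convergence at 0: 3/7.
At 3/7: a logarithmic branch point.
At 11: a pole of order 3; residue 0.


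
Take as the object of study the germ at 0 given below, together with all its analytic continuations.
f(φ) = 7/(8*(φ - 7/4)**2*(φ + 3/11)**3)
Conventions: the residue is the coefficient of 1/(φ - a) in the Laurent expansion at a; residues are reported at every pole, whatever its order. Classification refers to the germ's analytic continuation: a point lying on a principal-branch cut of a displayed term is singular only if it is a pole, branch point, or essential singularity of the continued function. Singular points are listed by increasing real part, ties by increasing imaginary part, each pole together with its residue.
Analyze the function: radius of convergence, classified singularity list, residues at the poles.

Denominator factor (φ + 3/11)^3: pole of order 3 at -3/11, modulus 3/11.
Denominator factor (φ - 7/4)^2: pole of order 2 at 7/4, modulus 7/4.
The radius of convergence is the smallest modulus among the singular points: 3/11.
At the order-3 pole -3/11 set g(φ) = (φ - (-3/11))^3*f(φ) = 7/(8*(φ - 7/4)**2).
Order-3 pole: residue = g''(a)/2; g''(-3/11) = 19677504/62742241, so the residue is 9838752/62742241.
At the order-2 pole 7/4 set g(φ) = (φ - (7/4))^2*f(φ) = 7/(8*(φ + 3/11)**3).
Order-2 pole: residue = g'(a); g'(7/4) = -9838752/62742241, so the residue is -9838752/62742241.
List the singular points by increasing real part (a conjugate pair: the negative imaginary part first).

Radius of convergence at 0: 3/11.
At -3/11: a pole of order 3; residue 9838752/62742241.
At 7/4: a pole of order 2; residue -9838752/62742241.


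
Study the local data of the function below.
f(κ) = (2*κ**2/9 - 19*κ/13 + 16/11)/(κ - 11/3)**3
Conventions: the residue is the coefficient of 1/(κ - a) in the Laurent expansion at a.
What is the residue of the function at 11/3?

At the order-3 pole 11/3 set g(κ) = (κ - (11/3))^3*f(κ) = 2*κ**2/9 - 19*κ/13 + 16/11.
Order-3 pole: residue = g''(a)/2; g''(11/3) = 4/9, so the residue is 2/9.

The residue is 2/9.


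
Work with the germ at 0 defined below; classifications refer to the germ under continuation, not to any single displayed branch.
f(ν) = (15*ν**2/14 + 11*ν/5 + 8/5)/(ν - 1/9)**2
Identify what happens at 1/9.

The denominator factor ν - 1/9 vanishes at 1/9 and appears to the power 2; the numerator there equals 3511/1890, nonzero, and no other factor vanishes.
Hence a pole whose order is the multiplicity, 2.

The point is a pole of order 2.


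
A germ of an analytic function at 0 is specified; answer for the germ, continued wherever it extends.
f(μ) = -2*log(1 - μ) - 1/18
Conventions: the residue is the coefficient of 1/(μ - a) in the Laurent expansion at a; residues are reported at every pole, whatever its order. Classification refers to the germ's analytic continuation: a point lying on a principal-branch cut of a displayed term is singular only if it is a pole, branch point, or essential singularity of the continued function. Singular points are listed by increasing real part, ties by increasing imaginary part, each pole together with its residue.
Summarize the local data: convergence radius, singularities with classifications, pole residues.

Branch term (-2)*log(1 - μ/(1)): its argument vanishes at μ = 1, a logarithmic branch point, modulus 1.
The radius of convergence is the smallest modulus among the singular points: 1.

Radius of convergence at 0: 1.
At 1: a logarithmic branch point.


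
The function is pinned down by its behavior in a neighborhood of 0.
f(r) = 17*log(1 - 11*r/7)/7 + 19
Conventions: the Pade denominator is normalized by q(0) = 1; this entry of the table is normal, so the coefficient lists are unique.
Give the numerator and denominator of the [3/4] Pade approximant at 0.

Taylor coefficients needed (expand at 0): a_0 = 19, a_1 = -187/49, a_2 = -2057/686, a_3 = -22627/7203, a_4 = -248897/67228, a_5 = -2737867/588245, a_6 = -30116537/4941258, a_7 = -331281907/40353607.
Write the denominator as Q(r) = 1 + q1*r + q2*r^2 + q3*r^3 + q4*r^4. Requiring Q*f - P = O(r^8) with deg P <= 3 kills the coefficients of r^4..r^7 in Q*f:
  r^4: a_4 + q1*a_3 + q2*a_2 + q3*a_1 + q4*a_0 = 0, i.e. -248897/67228 + (-22627/7203)*q1 + (-2057/686)*q2 + (-187/49)*q3 + (19)*q4 = 0.
  r^5: a_5 + q1*a_4 + q2*a_3 + q3*a_2 + q4*a_1 = 0, i.e. -2737867/588245 + (-248897/67228)*q1 + (-22627/7203)*q2 + (-2057/686)*q3 + (-187/49)*q4 = 0.
  r^6: a_6 + q1*a_5 + q2*a_4 + q3*a_3 + q4*a_2 = 0, i.e. -30116537/4941258 + (-2737867/588245)*q1 + (-248897/67228)*q2 + (-22627/7203)*q3 + (-2057/686)*q4 = 0.
  r^7: a_7 + q1*a_6 + q2*a_5 + q3*a_4 + q4*a_3 = 0, i.e. -331281907/40353607 + (-30116537/4941258)*q1 + (-2737867/588245)*q2 + (-248897/67228)*q3 + (-22627/7203)*q4 = 0.
Solving this linear system: q1 = -76791/28714, q2 = 832359/401996, q3 = -416603/1004990, q4 = -746691/196978040.
The numerator is Q*f truncated at degree 3: P0 = a_0 = 19; P1 = a_1 + q1*a_0 = -1568611/28714; P2 = a_2 + q1*a_1 + q2*a_0 = 130985767/2813972; P3 = a_3 + q1*a_2 + q2*a_1 + q3*a_0 = -805171147/73866765.

The Pade approximant has numerator coefficients [19, -1568611/28714, 130985767/2813972, -805171147/73866765]; denominator coefficients [1, -76791/28714, 832359/401996, -416603/1004990, -746691/196978040].


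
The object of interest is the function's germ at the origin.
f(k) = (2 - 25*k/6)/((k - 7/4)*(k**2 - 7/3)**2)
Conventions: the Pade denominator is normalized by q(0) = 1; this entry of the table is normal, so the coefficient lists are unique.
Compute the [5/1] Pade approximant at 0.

The Pade approximant has numerator coefficients [-72/343, 38309262/98055811, -591408/5404651, 257507028/686390677, -1218888/37832557, 1263462138/4804734739]; denominator coefficients [1, -698980/2001139].

Taylor coefficients needed (expand at 0): a_0 = -72/343, a_1 = 762/2401, a_2 = 24/16807, a_3 = 44196/117649, a_4 = 81528/823543, a_5 = 1715262/5764801, a_6 = 4193880/40353607.
Write the denominator as Q(k) = 1 + q1*k. Requiring Q*f - P = O(k^7) with deg P <= 5 kills the coefficients of k^6..k^6 in Q*f:
  k^6: a_6 + q1*a_5 = 0, i.e. 4193880/40353607 + (1715262/5764801)*q1 = 0.
Solving this linear system: q1 = -698980/2001139.
The numerator is Q*f truncated at degree 5: P0 = a_0 = -72/343; P1 = a_1 + q1*a_0 = 38309262/98055811; P2 = a_2 + q1*a_1 = -591408/5404651; P3 = a_3 + q1*a_2 = 257507028/686390677; P4 = a_4 + q1*a_3 = -1218888/37832557; P5 = a_5 + q1*a_4 = 1263462138/4804734739.


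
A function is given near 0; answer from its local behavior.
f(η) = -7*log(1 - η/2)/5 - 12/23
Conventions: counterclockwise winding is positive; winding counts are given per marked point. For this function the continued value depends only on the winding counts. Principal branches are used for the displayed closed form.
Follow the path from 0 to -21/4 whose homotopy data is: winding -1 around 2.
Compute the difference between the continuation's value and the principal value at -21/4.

The rational part is single-valued and drops out of the difference; each branch term changes only by its own monodromy.
(-7/5)*log(1 - η/(2)): each positive loop around 2 adds 2*pi*i to the log, so winding -1 contributes (-7/5)*(-1)*2*pi*i = (14/5)*pi*i.
Summing the contributions at η = -21/4 gives (14/5)*pi*i.

Continued minus principal equals (14/5)*pi*i.


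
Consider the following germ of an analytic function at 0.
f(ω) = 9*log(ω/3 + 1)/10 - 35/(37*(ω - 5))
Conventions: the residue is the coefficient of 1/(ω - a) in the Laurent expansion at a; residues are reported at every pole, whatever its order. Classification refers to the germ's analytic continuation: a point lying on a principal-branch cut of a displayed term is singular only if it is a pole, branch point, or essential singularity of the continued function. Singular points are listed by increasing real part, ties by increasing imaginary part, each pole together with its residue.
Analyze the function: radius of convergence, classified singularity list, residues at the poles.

Denominator factor (ω - 5): pole of order 1 at 5, modulus 5.
Branch term (9/10)*log(1 - ω/(-3)): its argument vanishes at ω = -3, a logarithmic branch point, modulus 3.
The radius of convergence is the smallest modulus among the singular points: 3.
The branch term is analytic at 5 and contributes nothing to the residue; only the rational part matters.
At the order-1 pole 5 set g(ω) = (ω - (5))*(rational part) = -35/37.
Simple pole: residue = g(a) at a = 5, which is -35/37.
List the singular points by increasing real part (a conjugate pair: the negative imaginary part first).

Radius of convergence at 0: 3.
At -3: a logarithmic branch point.
At 5: a pole of order 1; residue -35/37.


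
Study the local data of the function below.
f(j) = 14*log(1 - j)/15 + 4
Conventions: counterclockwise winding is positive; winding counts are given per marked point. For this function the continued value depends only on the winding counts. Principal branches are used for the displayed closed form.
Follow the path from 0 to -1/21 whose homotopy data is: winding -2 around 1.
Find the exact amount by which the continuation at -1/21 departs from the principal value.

The rational part is single-valued and drops out of the difference; each branch term changes only by its own monodromy.
(14/15)*log(1 - j/(1)): each positive loop around 1 adds 2*pi*i to the log, so winding -2 contributes (14/15)*(-2)*2*pi*i = -(56/15)*pi*i.
Summing the contributions at j = -1/21 gives -(56/15)*pi*i.

Continued minus principal equals -(56/15)*pi*i.


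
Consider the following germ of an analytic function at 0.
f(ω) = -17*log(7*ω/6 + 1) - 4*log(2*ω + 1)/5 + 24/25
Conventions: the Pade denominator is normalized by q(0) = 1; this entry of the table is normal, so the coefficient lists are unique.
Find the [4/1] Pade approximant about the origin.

Taylor coefficients needed (expand at 0): a_0 = 24/25, a_1 = -643/30, a_2 = 4741/360, a_3 = -36067/3240, a_4 = 287029/25920, a_5 = -2423923/194400.
Write the denominator as Q(ω) = 1 + q1*ω. Requiring Q*f - P = O(ω^6) with deg P <= 4 kills the coefficients of ω^5..ω^5 in Q*f:
  ω^5: a_5 + q1*a_4 = 0, i.e. -2423923/194400 + (287029/25920)*q1 = 0.
Solving this linear system: q1 = 4847846/4305435.
The numerator is Q*f truncated at degree 4: P0 = a_0 = 24/25; P1 = a_1 + q1*a_0 = -4381294567/215271750; P2 = a_2 + q1*a_1 = -629404163/57405800; P3 = a_3 + q1*a_2 = 17189538943/4649869800; P4 = a_4 + q1*a_3 = -162993390841/111596875200.

The Pade approximant has numerator coefficients [24/25, -4381294567/215271750, -629404163/57405800, 17189538943/4649869800, -162993390841/111596875200]; denominator coefficients [1, 4847846/4305435].


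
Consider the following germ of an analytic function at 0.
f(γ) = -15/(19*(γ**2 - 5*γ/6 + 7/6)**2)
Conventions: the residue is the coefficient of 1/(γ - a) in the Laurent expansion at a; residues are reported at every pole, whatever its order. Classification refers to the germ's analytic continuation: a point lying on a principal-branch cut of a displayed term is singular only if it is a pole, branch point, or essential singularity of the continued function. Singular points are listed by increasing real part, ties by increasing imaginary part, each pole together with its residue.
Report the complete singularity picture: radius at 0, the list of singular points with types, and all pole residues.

Radius of convergence at 0: (1/6)*sqrt(42).
At (5/12) - ((1/12)*sqrt(143))*i: a pole of order 2; residue -((6480/388531)*sqrt(143))*i.
At (5/12) + ((1/12)*sqrt(143))*i: a pole of order 2; residue ((6480/388531)*sqrt(143))*i.

Denominator factor (γ**2 - 5*γ/6 + 7/6)^2: discriminant -143/36, complex-conjugate roots (5/12) + ((1/12)*sqrt(143))*i and (5/12) - ((1/12)*sqrt(143))*i; poles of order 2, moduli (1/6)*sqrt(42) and (1/6)*sqrt(42).
The radius of convergence is the smallest modulus among the singular points: (1/6)*sqrt(42).
The factor γ**2 - 5*γ/6 + 7/6 splits as (γ - a)(γ - a') with a = (5/12) - ((1/12)*sqrt(143))*i, a' = (5/12) + ((1/12)*sqrt(143))*i. At the order-2 pole a set g(γ) = (γ - a)^2*f(γ) = [-15/19] / (γ - a')^2.
Order-2 pole: residue = g'(a); g'((5/12) - ((1/12)*sqrt(143))*i) = -((6480/388531)*sqrt(143))*i, so the residue is -((6480/388531)*sqrt(143))*i.
The factor γ**2 - 5*γ/6 + 7/6 splits as (γ - a)(γ - a') with a = (5/12) + ((1/12)*sqrt(143))*i, a' = (5/12) - ((1/12)*sqrt(143))*i. At the order-2 pole a set g(γ) = (γ - a)^2*f(γ) = [-15/19] / (γ - a')^2.
Order-2 pole: residue = g'(a); g'((5/12) + ((1/12)*sqrt(143))*i) = ((6480/388531)*sqrt(143))*i, so the residue is ((6480/388531)*sqrt(143))*i.
List the singular points by increasing real part (a conjugate pair: the negative imaginary part first).


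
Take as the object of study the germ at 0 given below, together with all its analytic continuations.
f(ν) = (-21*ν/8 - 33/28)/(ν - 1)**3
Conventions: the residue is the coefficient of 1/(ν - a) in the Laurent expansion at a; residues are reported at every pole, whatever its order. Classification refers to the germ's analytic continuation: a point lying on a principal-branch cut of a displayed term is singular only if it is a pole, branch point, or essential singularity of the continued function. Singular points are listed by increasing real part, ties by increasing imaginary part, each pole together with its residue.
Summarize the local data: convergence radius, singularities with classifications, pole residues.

Radius of convergence at 0: 1.
At 1: a pole of order 3; residue 0.

Denominator factor (ν - 1)^3: pole of order 3 at 1, modulus 1.
The radius of convergence is the smallest modulus among the singular points: 1.
At the order-3 pole 1 set g(ν) = (ν - (1))^3*f(ν) = -21*ν/8 - 33/28.
Order-3 pole: residue = g''(a)/2; g''(1) = 0, so the residue is 0.
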